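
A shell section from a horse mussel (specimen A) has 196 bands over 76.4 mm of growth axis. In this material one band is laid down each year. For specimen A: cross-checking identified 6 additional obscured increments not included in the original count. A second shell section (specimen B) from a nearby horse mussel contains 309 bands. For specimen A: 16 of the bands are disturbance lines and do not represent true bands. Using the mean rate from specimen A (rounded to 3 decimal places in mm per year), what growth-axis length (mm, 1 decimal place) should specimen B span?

127.0 mm

Specimen A: adjusted count: 196 − 16 + 6 = 186 bands.
A: Mean rate = 76.4 mm / 186 years ≈ 0.411 mm per year.
B's length ≈ 0.411 × 309 = 127.0 mm.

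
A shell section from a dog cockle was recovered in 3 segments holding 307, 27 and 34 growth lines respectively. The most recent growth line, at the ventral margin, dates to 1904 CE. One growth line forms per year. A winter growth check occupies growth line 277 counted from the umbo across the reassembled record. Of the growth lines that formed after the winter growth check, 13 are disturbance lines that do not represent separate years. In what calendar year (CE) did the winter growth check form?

Total growth lines = 307 + 27 + 34 = 368.
Between growth line 277 and the ventral margin there are 368 − 277 = 91 growth lines.
91 − 13 false = 78 true growth lines after the winter growth check.
The growth line at the ventral margin is 1904 CE, so the winter growth check dates to 1904 − 78 = 1826 CE.

1826 CE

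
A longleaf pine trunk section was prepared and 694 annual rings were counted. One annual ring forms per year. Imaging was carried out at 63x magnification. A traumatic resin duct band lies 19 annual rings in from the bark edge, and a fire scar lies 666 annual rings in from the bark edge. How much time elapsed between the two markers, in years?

The two markers are separated by 666 − 19 = 647 annual rings.
That is 647 years at one annual ring per year.

647 yr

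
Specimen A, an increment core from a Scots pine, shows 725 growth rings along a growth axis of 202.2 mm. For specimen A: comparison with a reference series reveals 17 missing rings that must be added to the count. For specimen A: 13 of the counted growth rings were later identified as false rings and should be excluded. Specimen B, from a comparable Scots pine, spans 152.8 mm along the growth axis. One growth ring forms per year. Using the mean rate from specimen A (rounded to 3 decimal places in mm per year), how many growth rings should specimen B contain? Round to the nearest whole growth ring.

552 growth rings

Specimen A: adjusted count: 725 − 13 + 17 = 729 growth rings.
A: Extension rate ≈ 202.2 / 729 = 0.277 mm/yr.
For B, 152.8 / 0.277 = 551.62 years ≈ 552 growth rings.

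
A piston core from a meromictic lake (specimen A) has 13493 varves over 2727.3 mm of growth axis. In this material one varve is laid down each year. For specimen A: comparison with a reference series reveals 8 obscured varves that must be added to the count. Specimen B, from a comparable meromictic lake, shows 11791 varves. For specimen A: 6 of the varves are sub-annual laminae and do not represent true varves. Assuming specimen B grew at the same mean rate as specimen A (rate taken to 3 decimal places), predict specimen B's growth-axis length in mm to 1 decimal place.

2381.8 mm

Specimen A: correcting the raw count gives 13493 − 6 + 8 = 13495 true varves.
A: Mean rate = 2727.3 mm / 13495 years ≈ 0.202 mm/yr.
B's length ≈ 0.202 × 11791 = 2381.8 mm.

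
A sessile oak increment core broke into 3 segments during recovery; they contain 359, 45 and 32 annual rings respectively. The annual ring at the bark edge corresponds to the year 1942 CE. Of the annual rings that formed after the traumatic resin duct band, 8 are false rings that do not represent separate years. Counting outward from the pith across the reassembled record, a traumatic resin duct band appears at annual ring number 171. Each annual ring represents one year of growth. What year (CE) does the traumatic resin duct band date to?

Total annual rings = 359 + 45 + 32 = 436.
The traumatic resin duct band sits at annual ring 171 from the pith, so 436 − 171 = 265 annual rings formed after it.
Removing the 8 false annual rings leaves 265 − 8 = 257 true annual rings beyond the traumatic resin duct band.
Counting back 257 years from 1942 CE places the traumatic resin duct band in 1942 − 257 = 1685 CE.

1685 CE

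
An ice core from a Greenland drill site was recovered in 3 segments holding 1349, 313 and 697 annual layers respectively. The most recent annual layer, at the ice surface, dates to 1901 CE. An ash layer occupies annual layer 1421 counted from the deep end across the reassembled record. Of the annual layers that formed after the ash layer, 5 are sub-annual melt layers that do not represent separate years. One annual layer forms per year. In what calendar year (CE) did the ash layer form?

968 CE

Total annual layers = 1349 + 313 + 697 = 2359.
Between annual layer 1421 and the ice surface there are 2359 − 1421 = 938 annual layers.
Excluding 5 false annual layers: 938 − 5 = 933.
Counting back 933 years from 1901 CE places the ash layer in 1901 − 933 = 968 CE.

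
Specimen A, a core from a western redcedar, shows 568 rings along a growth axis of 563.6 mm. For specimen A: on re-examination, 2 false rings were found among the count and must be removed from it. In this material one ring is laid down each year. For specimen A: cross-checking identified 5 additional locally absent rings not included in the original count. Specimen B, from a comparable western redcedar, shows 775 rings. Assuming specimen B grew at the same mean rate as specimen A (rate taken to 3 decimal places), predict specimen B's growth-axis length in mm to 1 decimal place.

Specimen A: correcting the raw count gives 568 − 2 + 5 = 571 true rings.
A: Mean rate = 563.6 mm / 571 years ≈ 0.987 mm/year.
For B, 0.987 mm/year × 775 years = 764.9 mm.

764.9 mm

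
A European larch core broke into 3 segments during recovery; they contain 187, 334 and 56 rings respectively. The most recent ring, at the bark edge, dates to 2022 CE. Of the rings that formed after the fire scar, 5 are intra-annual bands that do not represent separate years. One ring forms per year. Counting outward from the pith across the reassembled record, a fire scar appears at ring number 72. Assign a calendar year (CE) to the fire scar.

Total rings = 187 + 334 + 56 = 577.
The fire scar sits at ring 72 from the pith, so 577 − 72 = 505 rings formed after it.
Excluding 5 false rings: 505 − 5 = 500.
The ring at the bark edge is 2022 CE, so the fire scar dates to 2022 − 500 = 1522 CE.

1522 CE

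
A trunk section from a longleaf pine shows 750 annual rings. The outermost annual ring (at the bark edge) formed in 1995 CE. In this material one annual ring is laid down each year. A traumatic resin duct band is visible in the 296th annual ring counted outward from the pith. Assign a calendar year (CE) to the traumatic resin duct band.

1541 CE

Between annual ring 296 and the bark edge there are 750 − 296 = 454 annual rings.
1995 − 454 = 1541 CE.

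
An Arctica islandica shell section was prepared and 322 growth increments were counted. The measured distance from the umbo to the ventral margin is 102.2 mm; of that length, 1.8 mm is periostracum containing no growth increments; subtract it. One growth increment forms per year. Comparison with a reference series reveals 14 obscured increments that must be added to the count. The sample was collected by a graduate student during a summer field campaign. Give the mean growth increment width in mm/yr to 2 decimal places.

0.30 mm/yr

True growth increment count = 322 + 14 = 336.
Net length = 102.2 − 1.8 = 100.4 mm.
Mean rate = 100.4 mm / 336 years ≈ 0.30 mm/yr.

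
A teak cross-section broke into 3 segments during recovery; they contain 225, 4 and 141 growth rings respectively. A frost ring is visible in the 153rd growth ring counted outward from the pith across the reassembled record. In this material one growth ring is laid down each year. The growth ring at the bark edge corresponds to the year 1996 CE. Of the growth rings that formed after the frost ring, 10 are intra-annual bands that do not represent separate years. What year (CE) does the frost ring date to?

1789 CE

Total growth rings = 225 + 4 + 141 = 370.
The frost ring sits at growth ring 153 from the pith, so 370 − 153 = 217 growth rings formed after it.
Removing the 10 false growth rings leaves 217 − 10 = 207 true growth rings beyond the frost ring.
1996 − 207 = 1789 CE.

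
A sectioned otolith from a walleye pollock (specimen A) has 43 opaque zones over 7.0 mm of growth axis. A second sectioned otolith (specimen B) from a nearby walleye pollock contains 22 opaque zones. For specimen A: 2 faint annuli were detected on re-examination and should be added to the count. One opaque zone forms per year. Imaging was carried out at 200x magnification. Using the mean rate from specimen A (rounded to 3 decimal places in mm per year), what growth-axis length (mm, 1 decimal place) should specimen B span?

Specimen A: true opaque zone count = 43 + 2 = 45.
A: 7.0 mm over 45 years gives 7.0 / 45 ≈ 0.156 mm/yr.
For B, 0.156 mm/year × 22 years = 3.4 mm.

3.4 mm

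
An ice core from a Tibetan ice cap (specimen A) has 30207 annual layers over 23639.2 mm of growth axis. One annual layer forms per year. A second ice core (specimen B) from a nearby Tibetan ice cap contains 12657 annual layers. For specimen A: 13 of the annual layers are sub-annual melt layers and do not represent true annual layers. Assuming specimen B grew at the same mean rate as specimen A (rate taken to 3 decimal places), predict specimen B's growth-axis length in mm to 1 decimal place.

9910.4 mm

Specimen A: correcting the raw count gives 30207 − 13 = 30194 true annual layers.
A: Mean rate = 23639.2 mm / 30194 years ≈ 0.783 mm per year.
B's length ≈ 0.783 × 12657 = 9910.4 mm.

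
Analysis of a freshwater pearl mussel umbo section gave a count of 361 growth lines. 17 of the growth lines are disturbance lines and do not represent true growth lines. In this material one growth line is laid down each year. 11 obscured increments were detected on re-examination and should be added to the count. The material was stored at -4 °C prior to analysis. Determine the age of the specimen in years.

355 years

After corrections the count is 361 − 17 + 11 = 355 growth lines.
At one growth line per year, that is 355 years.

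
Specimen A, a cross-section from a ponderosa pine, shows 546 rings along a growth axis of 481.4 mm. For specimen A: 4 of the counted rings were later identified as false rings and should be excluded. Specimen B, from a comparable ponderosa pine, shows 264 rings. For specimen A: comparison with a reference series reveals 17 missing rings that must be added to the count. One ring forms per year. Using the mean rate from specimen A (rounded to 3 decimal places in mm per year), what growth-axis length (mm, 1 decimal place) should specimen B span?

Specimen A: correcting the raw count gives 546 − 4 + 17 = 559 true rings.
A: 481.4 mm over 559 years gives 481.4 / 559 ≈ 0.861 mm/year.
Length of B = 0.861 × 264 = 227.3 mm.

227.3 mm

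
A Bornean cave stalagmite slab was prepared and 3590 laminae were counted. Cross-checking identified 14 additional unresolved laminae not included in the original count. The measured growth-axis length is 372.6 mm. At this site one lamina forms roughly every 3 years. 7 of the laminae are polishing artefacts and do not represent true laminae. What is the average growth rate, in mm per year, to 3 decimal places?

Correcting the raw count gives 3590 − 7 + 14 = 3597 true laminae.
3597 laminae at 3 years each span 3597 × 3 = 10791 years.
Extension rate ≈ 372.6 / 10791 = 0.035 mm per year.

0.035 mm per year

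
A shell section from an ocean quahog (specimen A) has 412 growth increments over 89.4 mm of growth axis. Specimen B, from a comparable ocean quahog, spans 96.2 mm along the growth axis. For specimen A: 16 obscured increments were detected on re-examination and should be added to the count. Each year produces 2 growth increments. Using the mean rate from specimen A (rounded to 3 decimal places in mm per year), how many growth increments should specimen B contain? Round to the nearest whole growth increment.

Specimen A: adjusted count: 412 + 16 = 428 growth increments.
Specimen A: 428 growth increments at 2 per year is 428 / 2 = 214 years.
A: 89.4 mm over 214 years gives 89.4 / 214 ≈ 0.418 mm/year.
For B, 96.2 / 0.418 = 230.14 years; at 2 growth increments per year that is 230.14 × 2 ≈ 460 growth increments.

460 growth increments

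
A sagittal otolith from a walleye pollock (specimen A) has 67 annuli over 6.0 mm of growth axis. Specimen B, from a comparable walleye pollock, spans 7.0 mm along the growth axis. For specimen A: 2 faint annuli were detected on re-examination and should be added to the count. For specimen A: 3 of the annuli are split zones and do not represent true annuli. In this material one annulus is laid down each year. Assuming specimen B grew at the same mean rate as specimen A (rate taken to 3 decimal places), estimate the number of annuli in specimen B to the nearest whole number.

Specimen A: correcting the raw count gives 67 − 3 + 2 = 66 true annuli.
A: 6.0 mm over 66 years gives 6.0 / 66 ≈ 0.091 mm per year.
B spans 7.0 / 0.091 = 76.92 years ≈ 77 annuli.

77 annuli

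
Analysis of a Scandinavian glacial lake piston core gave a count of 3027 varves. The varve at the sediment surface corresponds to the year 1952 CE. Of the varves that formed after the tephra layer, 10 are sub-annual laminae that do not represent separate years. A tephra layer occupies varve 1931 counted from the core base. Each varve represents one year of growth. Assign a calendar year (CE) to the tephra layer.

866 CE

Between varve 1931 and the sediment surface there are 3027 − 1931 = 1096 varves.
Excluding 10 false varves: 1096 − 10 = 1086.
1952 − 1086 = 866 CE.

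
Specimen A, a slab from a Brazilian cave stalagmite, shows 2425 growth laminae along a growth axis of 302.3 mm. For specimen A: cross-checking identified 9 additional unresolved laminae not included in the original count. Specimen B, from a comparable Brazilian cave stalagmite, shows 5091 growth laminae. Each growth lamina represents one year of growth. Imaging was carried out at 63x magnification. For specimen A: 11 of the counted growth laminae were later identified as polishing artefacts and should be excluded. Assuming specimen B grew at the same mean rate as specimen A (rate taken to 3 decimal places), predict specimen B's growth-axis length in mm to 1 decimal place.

Specimen A: after corrections the count is 2425 − 11 + 9 = 2423 growth laminae.
A: Extension rate ≈ 302.3 / 2423 = 0.125 mm/year.
For B, 0.125 mm/year × 5091 years = 636.4 mm.

636.4 mm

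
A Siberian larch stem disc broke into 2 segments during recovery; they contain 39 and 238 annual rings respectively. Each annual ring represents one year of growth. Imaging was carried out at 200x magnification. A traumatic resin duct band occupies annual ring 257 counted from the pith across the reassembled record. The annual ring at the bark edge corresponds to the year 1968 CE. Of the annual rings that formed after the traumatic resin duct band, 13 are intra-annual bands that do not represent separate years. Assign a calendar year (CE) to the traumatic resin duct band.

Total annual rings = 39 + 238 = 277.
277 − 257 = 20 annual rings lie beyond the traumatic resin duct band toward the bark edge.
Excluding 13 false annual rings: 20 − 13 = 7.
1968 − 7 = 1961 CE.

1961 CE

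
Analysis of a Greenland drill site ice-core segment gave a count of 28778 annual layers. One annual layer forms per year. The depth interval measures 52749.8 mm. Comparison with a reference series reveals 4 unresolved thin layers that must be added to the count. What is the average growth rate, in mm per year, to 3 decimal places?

True annual layer count = 28778 + 4 = 28782.
52749.8 mm over 28782 years gives 52749.8 / 28782 ≈ 1.833 mm per year.

1.833 mm per year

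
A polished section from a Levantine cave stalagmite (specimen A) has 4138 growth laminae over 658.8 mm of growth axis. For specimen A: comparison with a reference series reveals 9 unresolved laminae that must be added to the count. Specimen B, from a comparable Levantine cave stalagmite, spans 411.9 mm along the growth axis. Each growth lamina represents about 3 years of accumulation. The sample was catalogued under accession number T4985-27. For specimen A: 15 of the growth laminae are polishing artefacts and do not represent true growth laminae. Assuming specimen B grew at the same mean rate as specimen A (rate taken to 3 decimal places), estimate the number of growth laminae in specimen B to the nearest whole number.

Specimen A: true growth lamina count = 4138 − 15 + 9 = 4132.
Specimen A: at 3 years per growth lamina, 4132 × 3 = 12396 years.
A: Mean rate = 658.8 mm / 12396 years ≈ 0.053 mm per year.
B spans 411.9 / 0.053 = 7771.70 years; at 3 years per growth lamina that is 7771.70 / 3 ≈ 2591 growth laminae.

2591 growth laminae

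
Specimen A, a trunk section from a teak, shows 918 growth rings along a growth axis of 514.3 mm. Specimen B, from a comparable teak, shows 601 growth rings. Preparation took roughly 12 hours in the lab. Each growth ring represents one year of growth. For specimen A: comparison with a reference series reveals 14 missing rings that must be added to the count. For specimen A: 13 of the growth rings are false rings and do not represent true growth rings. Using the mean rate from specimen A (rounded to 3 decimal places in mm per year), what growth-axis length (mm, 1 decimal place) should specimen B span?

Specimen A: adjusted count: 918 − 13 + 14 = 919 growth rings.
A: 514.3 mm over 919 years gives 514.3 / 919 ≈ 0.560 mm per year.
Length of B = 0.560 × 601 = 336.6 mm.

336.6 mm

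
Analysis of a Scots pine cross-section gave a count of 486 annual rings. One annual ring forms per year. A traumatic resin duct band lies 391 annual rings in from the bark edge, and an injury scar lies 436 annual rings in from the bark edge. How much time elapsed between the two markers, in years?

45 yr

The two markers are separated by 436 − 391 = 45 annual rings.
That is 45 years at one annual ring per year.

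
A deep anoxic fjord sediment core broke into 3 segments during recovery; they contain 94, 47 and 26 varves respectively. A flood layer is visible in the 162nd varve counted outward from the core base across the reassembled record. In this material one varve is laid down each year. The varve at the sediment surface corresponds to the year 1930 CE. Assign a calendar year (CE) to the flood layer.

1925 CE

Total varves = 94 + 47 + 26 = 167.
The flood layer sits at varve 162 from the core base, so 167 − 162 = 5 varves formed after it.
The varve at the sediment surface is 1930 CE, so the flood layer dates to 1930 − 5 = 1925 CE.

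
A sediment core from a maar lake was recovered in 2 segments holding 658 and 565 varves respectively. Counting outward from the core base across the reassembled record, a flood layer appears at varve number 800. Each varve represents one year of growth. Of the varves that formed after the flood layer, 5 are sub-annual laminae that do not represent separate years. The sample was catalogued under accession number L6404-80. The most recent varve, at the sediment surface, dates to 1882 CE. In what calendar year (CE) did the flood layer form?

Total varves = 658 + 565 = 1223.
1223 − 800 = 423 varves lie beyond the flood layer toward the sediment surface.
Removing the 5 false varves leaves 423 − 5 = 418 true varves beyond the flood layer.
1882 − 418 = 1464 CE.

1464 CE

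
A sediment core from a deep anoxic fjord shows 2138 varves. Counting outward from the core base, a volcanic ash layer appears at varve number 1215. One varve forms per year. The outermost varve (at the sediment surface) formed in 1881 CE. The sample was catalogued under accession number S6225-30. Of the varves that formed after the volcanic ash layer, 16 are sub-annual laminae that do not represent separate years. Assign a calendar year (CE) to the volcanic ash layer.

974 CE

Between varve 1215 and the sediment surface there are 2138 − 1215 = 923 varves.
Removing the 16 false varves leaves 923 − 16 = 907 true varves beyond the volcanic ash layer.
1881 − 907 = 974 CE.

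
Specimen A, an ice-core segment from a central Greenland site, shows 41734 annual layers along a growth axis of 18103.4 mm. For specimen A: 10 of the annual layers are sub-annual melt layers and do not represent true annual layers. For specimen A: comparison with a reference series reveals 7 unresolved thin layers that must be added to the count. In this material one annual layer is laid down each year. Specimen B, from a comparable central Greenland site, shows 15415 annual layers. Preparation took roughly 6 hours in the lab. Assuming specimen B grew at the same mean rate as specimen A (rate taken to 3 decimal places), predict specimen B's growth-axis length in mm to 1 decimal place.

6690.1 mm

Specimen A: after corrections the count is 41734 − 10 + 7 = 41731 annual layers.
A: 18103.4 mm over 41731 years gives 18103.4 / 41731 ≈ 0.434 mm/year.
B's length ≈ 0.434 × 15415 = 6690.1 mm.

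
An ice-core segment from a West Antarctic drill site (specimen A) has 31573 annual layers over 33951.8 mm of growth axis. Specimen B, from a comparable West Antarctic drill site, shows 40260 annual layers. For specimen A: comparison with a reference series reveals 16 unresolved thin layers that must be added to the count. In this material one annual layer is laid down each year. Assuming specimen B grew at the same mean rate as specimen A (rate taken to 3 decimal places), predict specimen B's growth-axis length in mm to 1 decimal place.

43279.5 mm

Specimen A: adjusted count: 31573 + 16 = 31589 annual layers.
A: 33951.8 mm over 31589 years gives 33951.8 / 31589 ≈ 1.075 mm/year.
B's length ≈ 1.075 × 40260 = 43279.5 mm.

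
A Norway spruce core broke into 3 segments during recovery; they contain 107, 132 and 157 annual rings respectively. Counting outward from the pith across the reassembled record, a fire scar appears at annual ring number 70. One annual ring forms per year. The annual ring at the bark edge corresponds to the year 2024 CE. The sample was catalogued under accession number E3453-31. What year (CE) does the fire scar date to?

Total annual rings = 107 + 132 + 157 = 396.
396 − 70 = 326 annual rings lie beyond the fire scar toward the bark edge.
Counting back 326 years from 2024 CE places the fire scar in 2024 − 326 = 1698 CE.

1698 CE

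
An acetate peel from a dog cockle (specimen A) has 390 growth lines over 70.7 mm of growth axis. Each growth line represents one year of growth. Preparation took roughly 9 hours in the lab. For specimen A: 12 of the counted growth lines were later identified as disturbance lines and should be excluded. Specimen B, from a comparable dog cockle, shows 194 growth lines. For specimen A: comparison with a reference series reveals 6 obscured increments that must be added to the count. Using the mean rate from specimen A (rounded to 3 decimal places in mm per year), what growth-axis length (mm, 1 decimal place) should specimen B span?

35.7 mm

Specimen A: adjusted count: 390 − 12 + 6 = 384 growth lines.
A: Extension rate ≈ 70.7 / 384 = 0.184 mm/year.
B's length ≈ 0.184 × 194 = 35.7 mm.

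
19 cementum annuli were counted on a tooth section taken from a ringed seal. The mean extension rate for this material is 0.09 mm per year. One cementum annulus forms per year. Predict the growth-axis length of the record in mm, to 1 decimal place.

19 years of growth are recorded.
19 years at 0.09 mm/year gives 0.09 × 19 = 1.7 mm.

1.7 mm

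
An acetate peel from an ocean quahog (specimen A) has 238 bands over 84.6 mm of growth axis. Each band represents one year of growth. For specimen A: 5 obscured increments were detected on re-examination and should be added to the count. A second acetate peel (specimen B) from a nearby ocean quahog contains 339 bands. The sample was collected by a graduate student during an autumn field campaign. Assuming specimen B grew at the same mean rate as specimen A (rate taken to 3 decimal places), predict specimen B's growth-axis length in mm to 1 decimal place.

Specimen A: correcting the raw count gives 238 + 5 = 243 true bands.
A: 84.6 mm over 243 years gives 84.6 / 243 ≈ 0.348 mm per year.
For B, 0.348 mm/year × 339 years = 118.0 mm.

118.0 mm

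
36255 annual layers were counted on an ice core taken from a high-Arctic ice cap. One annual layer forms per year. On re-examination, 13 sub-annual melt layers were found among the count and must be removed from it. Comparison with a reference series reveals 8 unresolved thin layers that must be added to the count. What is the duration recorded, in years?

Adjusted count: 36255 − 13 + 8 = 36250 annual layers.
With a one-to-one annual layer periodicity this is 36250 years.

36250 years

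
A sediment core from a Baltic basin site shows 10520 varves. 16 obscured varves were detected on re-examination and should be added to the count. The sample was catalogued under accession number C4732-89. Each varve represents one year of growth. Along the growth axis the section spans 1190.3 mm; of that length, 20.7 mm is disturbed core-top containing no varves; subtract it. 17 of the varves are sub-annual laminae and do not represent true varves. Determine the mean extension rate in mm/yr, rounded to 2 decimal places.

0.11 mm/yr

True varve count = 10520 − 17 + 16 = 10519.
Removing the 20.7 mm offcut leaves 1190.3 − 20.7 = 1169.6 mm.
1169.6 mm over 10519 years gives 1169.6 / 10519 ≈ 0.11 mm/yr.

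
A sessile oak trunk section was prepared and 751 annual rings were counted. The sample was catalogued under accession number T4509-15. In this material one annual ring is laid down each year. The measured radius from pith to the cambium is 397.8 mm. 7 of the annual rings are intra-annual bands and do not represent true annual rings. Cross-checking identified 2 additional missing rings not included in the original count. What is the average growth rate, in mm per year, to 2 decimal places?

After corrections the count is 751 − 7 + 2 = 746 annual rings.
Mean rate = 397.8 mm / 746 years ≈ 0.53 mm per year.

0.53 mm per year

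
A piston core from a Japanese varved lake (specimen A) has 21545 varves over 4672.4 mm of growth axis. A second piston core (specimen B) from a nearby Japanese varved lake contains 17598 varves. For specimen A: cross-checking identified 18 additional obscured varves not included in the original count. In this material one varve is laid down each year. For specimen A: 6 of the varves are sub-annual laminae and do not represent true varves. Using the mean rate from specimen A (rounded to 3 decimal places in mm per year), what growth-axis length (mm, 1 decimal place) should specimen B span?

Specimen A: after corrections the count is 21545 − 6 + 18 = 21557 varves.
A: 4672.4 mm over 21557 years gives 4672.4 / 21557 ≈ 0.217 mm/year.
B's length ≈ 0.217 × 17598 = 3818.8 mm.

3818.8 mm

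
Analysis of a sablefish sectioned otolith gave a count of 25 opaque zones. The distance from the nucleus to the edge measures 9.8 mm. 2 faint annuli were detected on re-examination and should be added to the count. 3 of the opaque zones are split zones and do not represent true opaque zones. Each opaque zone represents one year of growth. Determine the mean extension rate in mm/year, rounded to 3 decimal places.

0.408 mm/year

True opaque zone count = 25 − 3 + 2 = 24.
Extension rate ≈ 9.8 / 24 = 0.408 mm/year.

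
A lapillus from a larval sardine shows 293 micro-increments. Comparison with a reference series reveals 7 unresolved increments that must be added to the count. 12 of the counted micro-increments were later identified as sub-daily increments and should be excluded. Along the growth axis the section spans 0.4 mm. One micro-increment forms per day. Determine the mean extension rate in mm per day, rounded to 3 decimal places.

0.001 mm per day

Correcting the raw count gives 293 − 12 + 7 = 288 true micro-increments.
Extension rate ≈ 0.4 / 288 = 0.001 mm per day.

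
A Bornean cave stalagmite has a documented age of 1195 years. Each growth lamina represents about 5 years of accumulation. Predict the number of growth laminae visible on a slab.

239 growth laminae

One growth lamina every 5 years means 1195 / 5 = 239 growth laminae.
So 239 growth laminae should be present.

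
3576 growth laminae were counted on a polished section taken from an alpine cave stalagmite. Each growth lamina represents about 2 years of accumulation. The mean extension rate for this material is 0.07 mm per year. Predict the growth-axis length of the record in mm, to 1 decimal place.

500.6 mm

At 2 years per growth lamina, 3576 × 2 = 7152 years.
Length ≈ 0.07 × 7152 = 500.6 mm.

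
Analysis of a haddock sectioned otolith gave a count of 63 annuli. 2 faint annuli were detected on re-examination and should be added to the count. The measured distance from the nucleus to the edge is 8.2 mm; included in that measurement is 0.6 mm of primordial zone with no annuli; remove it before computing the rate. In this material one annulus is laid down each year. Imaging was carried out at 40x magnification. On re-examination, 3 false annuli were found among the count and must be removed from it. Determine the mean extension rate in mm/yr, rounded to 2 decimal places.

After corrections the count is 63 − 3 + 2 = 62 annuli.
Net length = 8.2 − 0.6 = 7.6 mm.
Extension rate ≈ 7.6 / 62 = 0.12 mm/yr.

0.12 mm/yr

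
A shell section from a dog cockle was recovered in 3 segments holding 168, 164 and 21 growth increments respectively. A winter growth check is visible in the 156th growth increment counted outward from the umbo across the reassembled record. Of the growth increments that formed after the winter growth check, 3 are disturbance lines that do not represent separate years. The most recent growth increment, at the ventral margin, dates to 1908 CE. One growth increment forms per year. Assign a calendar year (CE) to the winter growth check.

Total growth increments = 168 + 164 + 21 = 353.
The winter growth check sits at growth increment 156 from the umbo, so 353 − 156 = 197 growth increments formed after it.
197 − 3 false = 194 true growth increments after the winter growth check.
Counting back 194 years from 1908 CE places the winter growth check in 1908 − 194 = 1714 CE.

1714 CE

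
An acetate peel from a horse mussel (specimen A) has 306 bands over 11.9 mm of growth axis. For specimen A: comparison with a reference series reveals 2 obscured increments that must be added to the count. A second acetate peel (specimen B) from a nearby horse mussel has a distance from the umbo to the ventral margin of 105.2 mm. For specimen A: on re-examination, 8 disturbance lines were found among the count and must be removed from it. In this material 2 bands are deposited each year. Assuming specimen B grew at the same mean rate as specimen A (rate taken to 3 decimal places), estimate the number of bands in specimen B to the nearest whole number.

2663 bands

Specimen A: true band count = 306 − 8 + 2 = 300.
Specimen A: with 2 bands per year, 300 / 2 = 150 years.
A: 11.9 mm over 150 years gives 11.9 / 150 ≈ 0.079 mm/yr.
Specimen B: 105.2 mm / 0.079 mm per year = 1331.65 years; at 2 bands per year that is 1331.65 × 2 ≈ 2663 bands.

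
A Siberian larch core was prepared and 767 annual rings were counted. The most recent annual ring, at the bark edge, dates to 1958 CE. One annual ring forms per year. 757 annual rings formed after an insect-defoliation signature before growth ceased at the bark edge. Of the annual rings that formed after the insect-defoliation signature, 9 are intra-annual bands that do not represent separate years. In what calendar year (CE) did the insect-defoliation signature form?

There are 757 annual rings younger than the insect-defoliation signature.
Excluding 9 false annual rings: 757 − 9 = 748.
The annual ring at the bark edge is 1958 CE, so the insect-defoliation signature dates to 1958 − 748 = 1210 CE.

1210 CE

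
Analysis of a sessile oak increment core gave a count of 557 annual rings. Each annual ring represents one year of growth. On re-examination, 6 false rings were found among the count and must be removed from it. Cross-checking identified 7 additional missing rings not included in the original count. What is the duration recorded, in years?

558 yr

True annual ring count = 557 − 6 + 7 = 558.
With a one-to-one annual ring periodicity this is 558 years.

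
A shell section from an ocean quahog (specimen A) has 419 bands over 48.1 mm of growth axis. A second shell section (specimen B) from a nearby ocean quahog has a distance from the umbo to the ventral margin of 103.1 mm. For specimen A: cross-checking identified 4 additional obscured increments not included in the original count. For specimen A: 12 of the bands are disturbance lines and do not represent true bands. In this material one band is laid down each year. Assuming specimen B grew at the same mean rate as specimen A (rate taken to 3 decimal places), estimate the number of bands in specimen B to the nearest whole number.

Specimen A: adjusted count: 419 − 12 + 4 = 411 bands.
A: Extension rate ≈ 48.1 / 411 = 0.117 mm/year.
B spans 103.1 / 0.117 = 881.20 years ≈ 881 bands.

881 bands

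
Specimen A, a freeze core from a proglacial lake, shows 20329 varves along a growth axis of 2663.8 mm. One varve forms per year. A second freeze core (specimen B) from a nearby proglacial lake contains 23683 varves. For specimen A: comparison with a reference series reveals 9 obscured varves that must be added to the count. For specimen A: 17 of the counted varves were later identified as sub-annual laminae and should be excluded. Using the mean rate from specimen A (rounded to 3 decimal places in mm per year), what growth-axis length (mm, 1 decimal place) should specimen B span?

3102.5 mm

Specimen A: adjusted count: 20329 − 17 + 9 = 20321 varves.
A: 2663.8 mm over 20321 years gives 2663.8 / 20321 ≈ 0.131 mm/year.
B's length ≈ 0.131 × 23683 = 3102.5 mm.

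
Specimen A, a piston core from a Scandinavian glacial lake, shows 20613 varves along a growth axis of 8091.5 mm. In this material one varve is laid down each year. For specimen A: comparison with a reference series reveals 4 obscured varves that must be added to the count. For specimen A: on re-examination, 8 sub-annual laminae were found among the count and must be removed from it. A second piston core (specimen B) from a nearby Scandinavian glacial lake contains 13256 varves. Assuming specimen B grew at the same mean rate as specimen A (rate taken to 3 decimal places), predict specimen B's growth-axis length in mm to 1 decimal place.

5209.6 mm

Specimen A: correcting the raw count gives 20613 − 8 + 4 = 20609 true varves.
A: 8091.5 mm over 20609 years gives 8091.5 / 20609 ≈ 0.393 mm/yr.
B's length ≈ 0.393 × 13256 = 5209.6 mm.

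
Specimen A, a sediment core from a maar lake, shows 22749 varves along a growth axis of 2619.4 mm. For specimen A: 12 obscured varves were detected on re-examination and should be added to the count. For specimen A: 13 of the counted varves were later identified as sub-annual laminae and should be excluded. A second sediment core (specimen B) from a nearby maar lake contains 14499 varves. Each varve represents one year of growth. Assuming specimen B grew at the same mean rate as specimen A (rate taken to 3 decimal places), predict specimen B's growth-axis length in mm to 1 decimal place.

1667.4 mm

Specimen A: adjusted count: 22749 − 13 + 12 = 22748 varves.
A: Mean rate = 2619.4 mm / 22748 years ≈ 0.115 mm/yr.
B's length ≈ 0.115 × 14499 = 1667.4 mm.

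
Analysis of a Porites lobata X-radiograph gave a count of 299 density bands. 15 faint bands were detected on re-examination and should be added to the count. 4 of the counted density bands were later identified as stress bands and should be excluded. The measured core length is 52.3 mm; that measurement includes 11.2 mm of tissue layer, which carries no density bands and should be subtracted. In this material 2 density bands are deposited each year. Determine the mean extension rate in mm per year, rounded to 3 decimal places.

0.265 mm per year

Adjusted count: 299 − 4 + 15 = 310 density bands.
With 2 density bands per year, 310 / 2 = 155 years.
Net length = 52.3 − 11.2 = 41.1 mm.
Mean rate = 41.1 mm / 155 years ≈ 0.265 mm per year.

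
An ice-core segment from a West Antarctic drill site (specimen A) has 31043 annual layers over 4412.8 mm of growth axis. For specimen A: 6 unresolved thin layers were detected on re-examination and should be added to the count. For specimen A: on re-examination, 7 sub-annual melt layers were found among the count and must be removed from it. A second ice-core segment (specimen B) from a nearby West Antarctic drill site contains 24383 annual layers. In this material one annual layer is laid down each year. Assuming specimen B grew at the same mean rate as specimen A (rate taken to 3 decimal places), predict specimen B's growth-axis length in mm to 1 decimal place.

3462.4 mm

Specimen A: after corrections the count is 31043 − 7 + 6 = 31042 annual layers.
A: Extension rate ≈ 4412.8 / 31042 = 0.142 mm/year.
B's length ≈ 0.142 × 24383 = 3462.4 mm.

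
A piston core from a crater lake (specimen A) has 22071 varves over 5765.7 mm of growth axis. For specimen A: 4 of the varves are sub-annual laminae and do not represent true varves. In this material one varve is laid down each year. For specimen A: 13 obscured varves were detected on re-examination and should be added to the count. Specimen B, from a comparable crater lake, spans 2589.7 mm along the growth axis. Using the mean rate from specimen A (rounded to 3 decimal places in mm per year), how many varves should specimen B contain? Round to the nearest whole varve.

Specimen A: adjusted count: 22071 − 4 + 13 = 22080 varves.
A: Mean rate = 5765.7 mm / 22080 years ≈ 0.261 mm per year.
Specimen B: 2589.7 mm / 0.261 mm per year = 9922.22 years ≈ 9922 varves.

9922 varves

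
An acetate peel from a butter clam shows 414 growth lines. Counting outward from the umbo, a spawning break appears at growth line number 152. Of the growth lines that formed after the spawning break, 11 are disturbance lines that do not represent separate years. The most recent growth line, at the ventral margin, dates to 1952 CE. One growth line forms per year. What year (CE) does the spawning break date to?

414 − 152 = 262 growth lines lie beyond the spawning break toward the ventral margin.
Removing the 11 false growth lines leaves 262 − 11 = 251 true growth lines beyond the spawning break.
The growth line at the ventral margin is 1952 CE, so the spawning break dates to 1952 − 251 = 1701 CE.

1701 CE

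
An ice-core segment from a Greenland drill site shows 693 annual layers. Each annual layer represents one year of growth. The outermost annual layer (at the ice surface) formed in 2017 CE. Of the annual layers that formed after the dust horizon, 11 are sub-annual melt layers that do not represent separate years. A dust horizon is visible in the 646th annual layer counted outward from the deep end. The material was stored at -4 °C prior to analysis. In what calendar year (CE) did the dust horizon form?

Between annual layer 646 and the ice surface there are 693 − 646 = 47 annual layers.
47 − 11 false = 36 true annual layers after the dust horizon.
The annual layer at the ice surface is 2017 CE, so the dust horizon dates to 2017 − 36 = 1981 CE.

1981 CE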